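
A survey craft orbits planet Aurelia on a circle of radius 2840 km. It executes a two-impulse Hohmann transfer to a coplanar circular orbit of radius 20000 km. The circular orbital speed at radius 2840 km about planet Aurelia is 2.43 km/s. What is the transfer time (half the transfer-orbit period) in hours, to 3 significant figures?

t = 8.22 hours

From the circular-orbit relation v² = μ/r at r = 2840 km: μ = v²r = (2.43)² × 2840 = 16769.9 km³/s².
Semi-major axis of the transfer orbit: a_t = (2840 + 20000)/2 = 11420 km.
Half the transfer-orbit period gives t = π√(a_t³/μ) = 29606 s.
Converting: 29606 s ÷ 3600 s/hour = 8.22 hours.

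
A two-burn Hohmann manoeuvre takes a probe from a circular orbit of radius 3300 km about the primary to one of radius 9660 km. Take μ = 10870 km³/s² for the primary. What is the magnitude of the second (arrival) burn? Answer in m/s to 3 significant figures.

Δv₂ = 304 m/s

Transfer-ellipse semi-major axis a_t = (r₁ + r₂)/2 = (3300 + 9660)/2 = 6480 km.
Circular speed at r = 9660 km: v_c = √(μ/r) = 1.0608 km/s.
Vis-viva on the transfer ellipse at r = 9660 km gives v_t = √[μ(2/r − 1/a_t)] = 0.75700 km/s.
Δv₂ = |v_t − v_c| = |0.75700 − 1.0608| = 0.3038 km/s.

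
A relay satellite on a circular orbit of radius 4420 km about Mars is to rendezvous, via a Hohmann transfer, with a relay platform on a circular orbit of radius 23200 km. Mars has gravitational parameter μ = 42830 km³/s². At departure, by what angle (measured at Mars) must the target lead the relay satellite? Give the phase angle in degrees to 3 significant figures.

φ = 97.3°

The Hohmann ellipse has a_t = (r₁ + r₂)/2 = 13810 km.
Transfer time t = π√(a_t³/μ) = 24636 s.
Target angular speed ω₂ = √(μ/r₂³) = 5.8566×10^-5 rad/s.
Angle swept by the target during transfer: ω₂·t = 1.4428 rad = 82.67°.
The relay satellite traverses 180° on the transfer ellipse, so the target must lead by 180° − 82.67° = 97.3°.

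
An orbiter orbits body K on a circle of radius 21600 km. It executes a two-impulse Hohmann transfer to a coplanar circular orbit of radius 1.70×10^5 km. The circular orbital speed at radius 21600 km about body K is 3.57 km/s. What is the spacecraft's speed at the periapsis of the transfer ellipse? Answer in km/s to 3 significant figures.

From the circular-orbit relation v² = μ/r at r = 21600 km: μ = v²r = (3.57)² × 21600 = 2.75290×10^5 km³/s².
The Hohmann ellipse has a_t = (r₁ + r₂)/2 = 95800 km.
The periapsis of the transfer ellipse is at r = 21600 km.
Applying v² = μ(2/r − 1/a_t): v = 4.756 km/s.

v = 4.76 km/s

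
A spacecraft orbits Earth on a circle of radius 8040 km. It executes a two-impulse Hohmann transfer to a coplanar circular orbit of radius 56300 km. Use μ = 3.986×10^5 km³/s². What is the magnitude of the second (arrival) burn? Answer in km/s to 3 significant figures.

Semi-major axis of the transfer orbit: a_t = (8040 + 56300)/2 = 32170 km.
Circular speed at r = 56300 km: v_c = √(μ/r) = 2.661 km/s.
Transfer-orbit speed at the same r (vis-viva, a = a_t): v_t = √[μ(2/r − 1/a_t)] = 1.330 km/s.
Δv₂ = |v_t − v_c| = |1.330 − 2.661| = 1.331 km/s.

Δv₂ = 1.33 km/s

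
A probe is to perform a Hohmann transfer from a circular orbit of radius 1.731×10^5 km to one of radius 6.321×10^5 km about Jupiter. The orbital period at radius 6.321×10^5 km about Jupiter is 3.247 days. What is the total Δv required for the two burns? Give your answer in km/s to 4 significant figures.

From Kepler's third law T² = 4π²r³/μ at r = 6.321×10^5 km, T = 3.247 days = 3.247 × 86400 s = 2.805408×10^5 s: μ = 4π²r³/T² = 1.26685×10^8 km³/s².
The Hohmann ellipse has a_t = (r₁ + r₂)/2 = 4.026×10^5 km.
At r₁ the circular-orbit speed is v₁ = √(μ/r₁) = 27.053 km/s.
Transfer-orbit speed at r₁ (vis-viva): v_p = √[μ(2/r₁ − 1/a_t)] = 33.898 km/s.
First burn Δv₁ = |v_p − v₁| = 6.845 km/s.
At r₂, v₂ = √(μ/r₂) = 14.157 km/s.
Transfer-orbit speed at r₂: v_a = √[μ(2/r₂ − 1/a_t)] = 9.2828 km/s.
Second burn Δv₂ = |v₂ − v_a| = 4.874 km/s.
Total Δv = Δv₁ + Δv₂ = 11.72 km/s.

Δv = 11.72 km/s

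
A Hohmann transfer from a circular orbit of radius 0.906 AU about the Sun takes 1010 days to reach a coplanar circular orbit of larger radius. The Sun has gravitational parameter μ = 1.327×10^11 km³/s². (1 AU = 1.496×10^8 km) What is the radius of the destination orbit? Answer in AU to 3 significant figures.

In km: r₁ = 0.906 × 1.496×10^8 = 1.355376×10^8 km.
Transfer time t = 1010 days = 8.7264×10^7 s, and t = π√(a_t³/μ).
So a_t = (μ t²/π²)^(1/3) = (1.327×10^11 × (8.7264×10^7)² / π²)^(1/3) = 4.6782×10^8 km.
Since a_t = (r₁ + r₂)/2, r₂ = 2a_t − r₁ = 2×4.6782×10^8 − 1.355376×10^8 = 8.001024×10^8 km.
In AU: r₂ = 8.001024×10^8 / 1.496×10^8 = 5.35 AU.

r₂ = 5.35 AU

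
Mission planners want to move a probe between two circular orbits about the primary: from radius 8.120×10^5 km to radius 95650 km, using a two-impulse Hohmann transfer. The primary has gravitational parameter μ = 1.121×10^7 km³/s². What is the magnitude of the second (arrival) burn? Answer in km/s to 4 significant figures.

Δv₂ = 3.655 km/s

Transfer-ellipse semi-major axis a_t = (r₁ + r₂)/2 = (8.120×10^5 + 95650)/2 = 4.53825×10^5 km.
Circular speed at r = 95650 km: v_c = √(μ/r) = 10.826 km/s.
Vis-viva on the transfer ellipse at r = 95650 km gives v_t = √[μ(2/r − 1/a_t)] = 14.481 km/s.
Δv₂ = |v_t − v_c| = |14.481 − 10.826| = 3.655 km/s.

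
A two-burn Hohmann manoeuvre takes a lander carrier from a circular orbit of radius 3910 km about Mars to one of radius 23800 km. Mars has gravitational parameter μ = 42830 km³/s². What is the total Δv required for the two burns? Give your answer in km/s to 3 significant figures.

Semi-major axis of the transfer orbit: a_t = (3910 + 23800)/2 = 13855 km.
Circular speed at r₁: v₁ = √(μ/r₁) = √(42830/3910) = 3.310 km/s.
Transfer-orbit speed at r₁ (vis-viva): v_p = √[μ(2/r₁ − 1/a_t)] = 4.338 km/s.
First burn Δv₁ = |v_p − v₁| = 1.028 km/s.
At r₂, v₂ = √(μ/r₂) = 1.34148 km/s.
Transfer-orbit speed at r₂: v_a = √[μ(2/r₂ − 1/a_t)] = 0.712641 km/s.
Second burn Δv₂ = |v₂ − v_a| = 0.6288 km/s.
Total Δv = Δv₁ + Δv₂ = 1.657 km/s.

Δv = 1.66 km/s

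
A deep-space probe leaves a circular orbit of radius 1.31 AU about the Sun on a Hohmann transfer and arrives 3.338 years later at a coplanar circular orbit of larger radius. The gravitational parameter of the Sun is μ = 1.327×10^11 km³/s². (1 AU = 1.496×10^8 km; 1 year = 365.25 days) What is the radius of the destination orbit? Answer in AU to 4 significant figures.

r₂ = 5.781 AU

In km: r₁ = 1.31 × 1.496×10^8 = 1.95976×10^8 km.
Transfer time t = 3.338 years × 365.25 × 86400 s = 1.053392688×10^8 s, and t = π√(a_t³/μ).
So a_t = (μ t²/π²)^(1/3) = (1.327×10^11 × (1.053392688×10^8)² / π²)^(1/3) = 5.3038×10^8 km.
Since a_t = (r₁ + r₂)/2, r₂ = 2a_t − r₁ = 2×5.3038×10^8 − 1.95976×10^8 = 8.64784×10^8 km.
In AU: r₂ = 8.64784×10^8 / 1.496×10^8 = 5.781 AU.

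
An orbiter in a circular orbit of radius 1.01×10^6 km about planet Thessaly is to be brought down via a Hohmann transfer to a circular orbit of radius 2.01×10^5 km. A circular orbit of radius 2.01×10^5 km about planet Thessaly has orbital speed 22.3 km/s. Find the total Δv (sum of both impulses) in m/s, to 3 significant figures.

Δv = 10700 m/s

From the circular-orbit relation v² = μ/r at r = 2.01×10^5 km: μ = v²r = (22.3)² × 2.01×10^5 = 9.99553×10^7 km³/s².
Transfer-ellipse semi-major axis a_t = (r₁ + r₂)/2 = (1.010×10^6 + 2.010×10^5)/2 = 6.055×10^5 km.
At r₁ the circular-orbit speed is v₁ = √(μ/r₁) = 9.948 km/s.
Transfer-orbit speed at r₁ (vis-viva equation): v_a = √[μ(2/r₁ − 1/a_t)] = 5.732 km/s.
First burn Δv₁ = |v_a − v₁| = 4.216 km/s.
Circular speed at r₂: v₂ = √(μ/r₂) = 22.300 km/s.
Transfer-orbit speed at r₂: v_p = √[μ(2/r₂ − 1/a_t)] = 28.801 km/s.
Second burn Δv₂ = |v₂ − v_p| = 6.501 km/s.
Total Δv = Δv₁ + Δv₂ = 10.72 km/s.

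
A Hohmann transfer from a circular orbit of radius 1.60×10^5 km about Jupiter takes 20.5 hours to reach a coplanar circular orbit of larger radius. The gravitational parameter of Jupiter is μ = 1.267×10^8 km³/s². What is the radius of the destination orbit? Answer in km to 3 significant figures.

r₂ = 6.64×10^5 km

Transfer time t = 20.5 hours = 73800 s, and t = π√(a_t³/μ).
So a_t = (μ t²/π²)^(1/3) = (1.267×10^8 × (73800)² / π²)^(1/3) = 4.1197×10^5 km.
Since a_t = (r₁ + r₂)/2, r₂ = 2a_t − r₁ = 2×4.1197×10^5 − 1.600×10^5 = 6.6394×10^5 km.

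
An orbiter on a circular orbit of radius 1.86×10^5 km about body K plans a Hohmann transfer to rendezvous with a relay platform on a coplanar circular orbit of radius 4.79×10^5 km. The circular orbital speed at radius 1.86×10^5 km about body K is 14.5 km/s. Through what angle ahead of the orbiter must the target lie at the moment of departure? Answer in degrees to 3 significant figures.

From the circular-orbit relation v² = μ/r at r = 1.86×10^5 km: μ = v²r = (14.5)² × 1.86×10^5 = 3.91065×10^7 km³/s².
Transfer-ellipse semi-major axis a_t = (r₁ + r₂)/2 = (1.860×10^5 + 4.790×10^5)/2 = 3.325×10^5 km.
Transfer time t = π√(a_t³/μ) = 96320 s.
The target's mean motion on its circular orbit is ω₂ = √(μ/r₂³) = 1.886×10^-5 rad/s.
Angle swept by the target during transfer: ω₂·t = 1.817 rad = 104.1°.
Arrival is 180° from departure on the ellipse, so φ = 180° − 104.1° = 75.9°.

φ = 75.9°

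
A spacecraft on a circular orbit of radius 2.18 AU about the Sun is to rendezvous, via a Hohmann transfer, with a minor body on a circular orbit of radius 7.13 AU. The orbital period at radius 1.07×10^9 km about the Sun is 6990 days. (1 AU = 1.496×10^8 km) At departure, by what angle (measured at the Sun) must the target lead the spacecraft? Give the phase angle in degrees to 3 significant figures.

φ = 85.0°

From Kepler's third law T² = 4π²r³/μ at r = 1.07×10^9 km, T = 6990 days = 6990 × 86400 s = 6.03936×10^8 s: μ = 4π²r³/T² = 1.32596×10^11 km³/s².
In km: r₁ = 2.18 × 1.496×10^8 = 3.26128×10^8 km; r₂ = 7.13 × 1.496×10^8 = 1.066648×10^9 km.
The Hohmann ellipse has a_t = (r₁ + r₂)/2 = 6.96388×10^8 km.
Transfer time t = π√(a_t³/μ) = 1.58549×10^8 s.
Target angular speed ω₂ = √(μ/r₂³) = 1.04528×10^-8 rad/s.
Angle swept by the target during transfer: ω₂·t = 1.65728 rad = 94.955°.
Arrival is 180° from departure on the ellipse, so φ = 180° − 94.955° = 85.0°.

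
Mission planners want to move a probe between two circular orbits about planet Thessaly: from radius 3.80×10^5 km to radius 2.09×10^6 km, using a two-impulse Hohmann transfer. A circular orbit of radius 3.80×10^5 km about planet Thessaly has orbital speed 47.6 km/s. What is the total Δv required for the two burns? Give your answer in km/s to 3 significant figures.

From the circular-orbit relation v² = μ/r at r = 3.80×10^5 km: μ = v²r = (47.6)² × 3.80×10^5 = 8.60989×10^8 km³/s².
The Hohmann ellipse has a_t = (r₁ + r₂)/2 = 1.235×10^6 km.
Circular speed at r₁: v₁ = √(μ/r₁) = √(8.60989×10^8/3.800×10^5) = 47.60 km/s.
Transfer-orbit speed at r₁ (vis-viva equation): v_p = √[μ(2/r₁ − 1/a_t)] = 61.92 km/s.
First burn Δv₁ = |v_p − v₁| = 14.32 km/s.
Circular speed at r₂: v₂ = √(μ/r₂) = 20.297 km/s.
Transfer-orbit speed at r₂: v_a = √[μ(2/r₂ − 1/a_t)] = 11.259 km/s.
Second burn Δv₂ = |v₂ − v_a| = 9.038 km/s.
Δv = Δv₁ + Δv₂ = 14.32 + 9.038 = 23.36 km/s.

Δv = 23.4 km/s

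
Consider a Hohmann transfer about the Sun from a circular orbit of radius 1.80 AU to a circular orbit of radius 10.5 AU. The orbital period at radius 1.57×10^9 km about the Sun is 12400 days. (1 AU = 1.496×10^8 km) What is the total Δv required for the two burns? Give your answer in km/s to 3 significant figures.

Δv = 11.0 km/s

From Kepler's third law T² = 4π²r³/μ at r = 1.57×10^9 km, T = 12400 days = 12400 × 86400 s = 1.07136×10^9 s: μ = 4π²r³/T² = 1.33103×10^11 km³/s².
In km: r₁ = 1.80 × 1.496×10^8 = 2.6928×10^8 km; r₂ = 10.5 × 1.496×10^8 = 1.5708×10^9 km.
Semi-major axis of the transfer orbit: a_t = (2.6928×10^8 + 1.5708×10^9)/2 = 9.2004×10^8 km.
Circular speed at r₁: v₁ = √(μ/r₁) = √(1.33103×10^11/2.6928×10^8) = 22.23268 km/s.
Transfer-orbit speed at r₁ (vis-viva): v_p = √[μ(2/r₁ − 1/a_t)] = 29.05019 km/s.
First burn Δv₁ = |v_p − v₁| = 6.818 km/s.
At r₂, v₂ = √(μ/r₂) = 9.205 km/s.
Transfer-orbit speed at r₂: v_a = √[μ(2/r₂ − 1/a_t)] = 4.980 km/s.
Second burn Δv₂ = |v₂ − v_a| = 4.225 km/s.
Total Δv = Δv₁ + Δv₂ = 11.04 km/s.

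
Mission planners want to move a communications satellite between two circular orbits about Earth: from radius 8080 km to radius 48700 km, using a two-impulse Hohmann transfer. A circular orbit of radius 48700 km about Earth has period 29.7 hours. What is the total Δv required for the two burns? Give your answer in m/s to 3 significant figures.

Δv = 3510 m/s

From Kepler's third law T² = 4π²r³/μ at r = 48700 km, T = 29.7 hours = 29.7 × 3600 s = 1.0692×10^5 s: μ = 4π²r³/T² = 3.98868×10^5 km³/s².
The Hohmann ellipse has a_t = (r₁ + r₂)/2 = 28390 km.
At r₁ the circular-orbit speed is v₁ = √(μ/r₁) = 7.026 km/s.
On the transfer ellipse at r₁, vis-viva equation gives v_p = √[μ(2/r₁ − 1/a_t)] = 9.202 km/s.
First burn Δv₁ = |v_p − v₁| = 2.176 km/s.
Circular speed at r₂: v₂ = √(μ/r₂) = 2.862 km/s.
Transfer-orbit speed at r₂: v_a = √[μ(2/r₂ − 1/a_t)] = 1.527 km/s.
Second burn Δv₂ = |v₂ − v_a| = 1.335 km/s.
Δv = Δv₁ + Δv₂ = 2.176 + 1.335 = 3.511 km/s.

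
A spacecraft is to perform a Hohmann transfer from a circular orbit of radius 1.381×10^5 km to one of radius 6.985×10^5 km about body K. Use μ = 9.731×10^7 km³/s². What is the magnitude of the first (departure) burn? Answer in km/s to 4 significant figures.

Δv₁ = 7.757 km/s

The Hohmann ellipse has a_t = (r₁ + r₂)/2 = 4.183×10^5 km.
On the circular orbit at r = 1.381×10^5 km, v_c = √(μ/r) = 26.545 km/s.
Transfer-orbit speed at the same r (vis-viva, a = a_t): v_t = √[μ(2/r − 1/a_t)] = 34.302 km/s.
Δv₁ = |v_t − v_c| = |34.302 − 26.545| = 7.757 km/s.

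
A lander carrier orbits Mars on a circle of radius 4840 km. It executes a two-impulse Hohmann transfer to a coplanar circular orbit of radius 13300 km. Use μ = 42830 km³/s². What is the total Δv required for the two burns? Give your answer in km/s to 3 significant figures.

Δv = 1.11 km/s

Transfer-ellipse semi-major axis a_t = (r₁ + r₂)/2 = (4840 + 13300)/2 = 9070 km.
Circular speed at r₁: v₁ = √(μ/r₁) = √(42830/4840) = 2.97476 km/s.
On the transfer ellipse at r₁, vis-viva equation gives v_p = √[μ(2/r₁ − 1/a_t)] = 3.60225 km/s.
First burn Δv₁ = |v_p − v₁| = 0.6275 km/s.
Circular speed at r₂: v₂ = √(μ/r₂) = 1.7945 km/s.
Transfer-orbit speed at r₂: v_a = √[μ(2/r₂ − 1/a_t)] = 1.3109 km/s.
Second burn Δv₂ = |v₂ − v_a| = 0.4836 km/s.
Total Δv = Δv₁ + Δv₂ = 1.111 km/s.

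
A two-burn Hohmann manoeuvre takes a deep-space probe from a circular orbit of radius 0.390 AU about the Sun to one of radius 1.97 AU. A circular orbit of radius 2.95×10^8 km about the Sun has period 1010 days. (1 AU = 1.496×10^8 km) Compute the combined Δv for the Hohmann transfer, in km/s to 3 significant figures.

Δv = 23.0 km/s

From Kepler's third law T² = 4π²r³/μ at r = 2.95×10^8 km, T = 1010 days = 1010 × 86400 s = 8.7264×10^7 s: μ = 4π²r³/T² = 1.33093×10^11 km³/s².
In km: r₁ = 0.390 × 1.496×10^8 = 5.8344×10^7 km; r₂ = 1.97 × 1.496×10^8 = 2.94712×10^8 km.
Semi-major axis of the transfer orbit: a_t = (5.8344×10^7 + 2.94712×10^8)/2 = 1.76528×10^8 km.
At r₁ the circular-orbit speed is v₁ = √(μ/r₁) = 47.76 km/s.
Transfer-orbit speed at r₁ (vis-viva): v_p = √[μ(2/r₁ − 1/a_t)] = 61.71 km/s.
First burn Δv₁ = |v_p − v₁| = 13.95 km/s.
At r₂, v₂ = √(μ/r₂) = 21.251 km/s.
Transfer-orbit speed at r₂: v_a = √[μ(2/r₂ − 1/a_t)] = 12.217 km/s.
Second burn Δv₂ = |v₂ − v_a| = 9.034 km/s.
Total Δv = Δv₁ + Δv₂ = 22.98 km/s.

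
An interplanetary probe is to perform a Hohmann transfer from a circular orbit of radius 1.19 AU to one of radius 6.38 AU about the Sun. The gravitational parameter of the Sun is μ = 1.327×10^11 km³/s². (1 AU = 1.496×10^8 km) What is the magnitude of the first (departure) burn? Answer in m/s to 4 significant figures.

Δv₁ = 8144 m/s

In km: r₁ = 1.19 × 1.496×10^8 = 1.78024×10^8 km; r₂ = 6.38 × 1.496×10^8 = 9.54448×10^8 km.
The Hohmann ellipse has a_t = (r₁ + r₂)/2 = 5.66236×10^8 km.
Circular speed at r = 1.78024×10^8 km: v_c = √(μ/r) = 27.3021 km/s.
Vis-viva on the transfer ellipse at r = 1.78024×10^8 km gives v_t = √[μ(2/r − 1/a_t)] = 35.4465 km/s.
Δv₁ = |v_t − v_c| = |35.4465 − 27.3021| = 8.144 km/s.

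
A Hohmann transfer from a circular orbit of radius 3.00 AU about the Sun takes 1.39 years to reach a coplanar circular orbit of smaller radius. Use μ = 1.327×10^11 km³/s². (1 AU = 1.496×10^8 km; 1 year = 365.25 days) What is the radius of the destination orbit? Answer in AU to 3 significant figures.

In km: r₁ = 3.00 × 1.496×10^8 = 4.488×10^8 km.
Transfer time t = 1.39 years × 365.25 × 86400 s = 4.3865064×10^7 s, and t = π√(a_t³/μ).
So a_t = (μ t²/π²)^(1/3) = (1.327×10^11 × (4.3865064×10^7)² / π²)^(1/3) = 2.9576×10^8 km.
Since a_t = (r₁ + r₂)/2, r₂ = 2a_t − r₁ = 2×2.9576×10^8 − 4.488×10^8 = 1.4272×10^8 km.
In AU: r₂ = 1.4272×10^8 / 1.496×10^8 = 0.954 AU.

r₂ = 0.954 AU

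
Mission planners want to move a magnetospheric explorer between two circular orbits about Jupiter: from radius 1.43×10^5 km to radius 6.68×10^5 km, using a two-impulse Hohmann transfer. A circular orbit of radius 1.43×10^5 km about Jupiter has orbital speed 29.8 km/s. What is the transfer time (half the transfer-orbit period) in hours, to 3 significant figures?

From the circular-orbit relation v² = μ/r at r = 1.43×10^5 km: μ = v²r = (29.8)² × 1.43×10^5 = 1.26990×10^8 km³/s².
Semi-major axis of the transfer orbit: a_t = (1.430×10^5 + 6.680×10^5)/2 = 4.055×10^5 km.
By Kepler's third law the transfer-orbit period is T = 2π√(a_t³/μ), so t = T/2 = 71990 s.
Converting: 71990 s ÷ 3600 s/hour = 20.0 hours.

t = 20.0 hours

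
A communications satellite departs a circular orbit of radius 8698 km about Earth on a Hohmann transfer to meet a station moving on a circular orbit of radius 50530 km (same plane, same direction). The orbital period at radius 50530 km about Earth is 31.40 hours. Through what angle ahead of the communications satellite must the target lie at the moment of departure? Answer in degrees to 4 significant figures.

From Kepler's third law T² = 4π²r³/μ at r = 50530 km, T = 31.40 hours = 31.40 × 3600 s = 1.1304×10^5 s: μ = 4π²r³/T² = 3.98606×10^5 km³/s².
Transfer-ellipse semi-major axis a_t = (r₁ + r₂)/2 = (8698 + 50530)/2 = 29614 km.
Transfer time t = π√(a_t³/μ) = 25360 s.
Target angular speed ω₂ = √(μ/r₂³) = 5.558×10^-5 rad/s.
Angle swept by the target during transfer: ω₂·t = 1.4095 rad = 80.76°.
Arrival is 180° from departure on the ellipse, so φ = 180° − 80.76° = 99.24°.

φ = 99.24°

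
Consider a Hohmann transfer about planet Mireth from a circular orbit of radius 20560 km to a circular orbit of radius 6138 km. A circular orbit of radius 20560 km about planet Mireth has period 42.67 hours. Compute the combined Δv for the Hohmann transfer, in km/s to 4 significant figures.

Δv = 0.6417 km/s

From Kepler's third law T² = 4π²r³/μ at r = 20560 km, T = 42.67 hours = 42.67 × 3600 s = 1.53612×10^5 s: μ = 4π²r³/T² = 14540.5 km³/s².
The Hohmann ellipse has a_t = (r₁ + r₂)/2 = 13349 km.
At r₁ the circular-orbit speed is v₁ = √(μ/r₁) = 0.8410 km/s.
On the transfer ellipse at r₁, vis-viva equation gives v_a = √[μ(2/r₁ − 1/a_t)] = 0.5703 km/s.
First burn Δv₁ = |v_a − v₁| = 0.2707 km/s.
At r₂, v₂ = √(μ/r₂) = 1.539 km/s.
Transfer-orbit speed at r₂: v_p = √[μ(2/r₂ − 1/a_t)] = 1.910 km/s.
Second burn Δv₂ = |v₂ − v_p| = 0.3710 km/s.
Total Δv = Δv₁ + Δv₂ = 0.6417 km/s.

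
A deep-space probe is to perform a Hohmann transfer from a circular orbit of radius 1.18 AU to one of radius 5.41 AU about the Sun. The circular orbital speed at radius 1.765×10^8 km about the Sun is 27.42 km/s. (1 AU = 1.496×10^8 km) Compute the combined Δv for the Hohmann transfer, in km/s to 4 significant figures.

Δv = 12.86 km/s

From the circular-orbit relation v² = μ/r at r = 1.765×10^8 km: μ = v²r = (27.42)² × 1.765×10^8 = 1.32703×10^11 km³/s².
In km: r₁ = 1.18 × 1.496×10^8 = 1.76528×10^8 km; r₂ = 5.41 × 1.496×10^8 = 8.09336×10^8 km.
The Hohmann ellipse has a_t = (r₁ + r₂)/2 = 4.92932×10^8 km.
Circular speed at r₁: v₁ = √(μ/r₁) = √(1.32703×10^11/1.76528×10^8) = 27.418 km/s.
On the transfer ellipse at r₁, v² = μ(2/r − 1/a) gives v_p = √[μ(2/r₁ − 1/a_t)] = 35.132 km/s.
First burn Δv₁ = |v_p − v₁| = 7.714 km/s.
At r₂, v₂ = √(μ/r₂) = 12.805 km/s.
Transfer-orbit speed at r₂: v_a = √[μ(2/r₂ − 1/a_t)] = 7.6628 km/s.
Second burn Δv₂ = |v₂ − v_a| = 5.142 km/s.
Total Δv = Δv₁ + Δv₂ = 12.86 km/s.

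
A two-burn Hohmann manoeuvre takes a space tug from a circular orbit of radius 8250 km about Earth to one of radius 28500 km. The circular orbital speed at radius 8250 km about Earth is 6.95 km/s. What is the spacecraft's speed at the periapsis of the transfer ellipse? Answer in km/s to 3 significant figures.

From the circular-orbit relation v² = μ/r at r = 8250 km: μ = v²r = (6.95)² × 8250 = 3.98496×10^5 km³/s².
Semi-major axis of the transfer orbit: a_t = (8250 + 28500)/2 = 18375 km.
At periapsis, r = 8250 km.
From the vis-viva equation, v = √[μ(2/r − 1/a_t)] = 8.656 km/s.

v = 8.66 km/s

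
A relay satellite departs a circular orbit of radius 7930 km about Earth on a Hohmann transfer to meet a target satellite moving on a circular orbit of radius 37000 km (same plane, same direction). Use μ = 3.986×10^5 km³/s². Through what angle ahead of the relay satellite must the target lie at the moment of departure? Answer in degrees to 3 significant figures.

The Hohmann ellipse has a_t = (r₁ + r₂)/2 = 22465 km.
The half-period of the transfer ellipse is t = π√(a_t³/μ) = 16755 s.
The target's mean motion on its circular orbit is ω₂ = √(μ/r₂³) = 8.8709×10^-5 rad/s.
Angle swept by the target during transfer: ω₂·t = 1.4863 rad = 85.16°.
Arrival is 180° from departure on the ellipse, so φ = 180° − 85.16° = 94.8°.

φ = 94.8°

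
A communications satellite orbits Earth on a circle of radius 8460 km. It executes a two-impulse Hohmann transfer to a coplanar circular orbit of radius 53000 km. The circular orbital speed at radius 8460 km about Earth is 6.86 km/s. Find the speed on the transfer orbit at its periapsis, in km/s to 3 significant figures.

From the circular-orbit relation v² = μ/r at r = 8460 km: μ = v²r = (6.86)² × 8460 = 3.98124×10^5 km³/s².
Transfer-ellipse semi-major axis a_t = (r₁ + r₂)/2 = (8460 + 53000)/2 = 30730 km.
At periapsis, r = 8460 km.
Vis-viva: v = √[μ(2/r − 1/a_t)] = √[3.98124×10^5 × (2/8460 − 1/30730)] = 9.009 km/s.

v = 9.01 km/s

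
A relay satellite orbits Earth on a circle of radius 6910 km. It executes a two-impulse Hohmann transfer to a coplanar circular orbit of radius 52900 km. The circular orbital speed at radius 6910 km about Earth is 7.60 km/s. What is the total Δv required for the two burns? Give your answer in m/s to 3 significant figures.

Δv = 3930 m/s

From the circular-orbit relation v² = μ/r at r = 6910 km: μ = v²r = (7.60)² × 6910 = 3.99122×10^5 km³/s².
The Hohmann ellipse has a_t = (r₁ + r₂)/2 = 29905 km.
At r₁ the circular-orbit speed is v₁ = √(μ/r₁) = 7.60000 km/s.
Transfer-orbit speed at r₁ (vis-viva): v_p = √[μ(2/r₁ − 1/a_t)] = 10.1081 km/s.
First burn Δv₁ = |v_p − v₁| = 2.50810 km/s.
Circular speed at r₂: v₂ = √(μ/r₂) = 2.74679 km/s.
Transfer-orbit speed at r₂: v_a = √[μ(2/r₂ − 1/a_t)] = 1.32036 km/s.
Second burn Δv₂ = |v₂ − v_a| = 1.42643 km/s.
Δv = Δv₁ + Δv₂ = 2.50810 + 1.42643 = 3.935 km/s.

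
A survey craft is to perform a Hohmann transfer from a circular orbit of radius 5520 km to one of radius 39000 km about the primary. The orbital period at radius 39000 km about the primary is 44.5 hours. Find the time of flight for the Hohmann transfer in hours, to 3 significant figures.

From Kepler's third law T² = 4π²r³/μ at r = 39000 km, T = 44.5 hours = 44.5 × 3600 s = 1.602×10^5 s: μ = 4π²r³/T² = 91249.1 km³/s².
The Hohmann ellipse has a_t = (r₁ + r₂)/2 = 22260 km.
By Kepler's third law the transfer-orbit period is T = 2π√(a_t³/μ), so t = T/2 = 34540 s.
Converting: 34540 s ÷ 3600 s/hour = 9.59 hours.

t = 9.59 hours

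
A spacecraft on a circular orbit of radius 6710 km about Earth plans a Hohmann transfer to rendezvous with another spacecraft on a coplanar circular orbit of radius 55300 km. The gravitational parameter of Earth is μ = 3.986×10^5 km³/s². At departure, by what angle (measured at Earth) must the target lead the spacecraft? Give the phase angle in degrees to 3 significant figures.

φ = 104°

Semi-major axis of the transfer orbit: a_t = (6710 + 55300)/2 = 31005 km.
The half-period of the transfer ellipse is t = π√(a_t³/μ) = 27170 s.
Target angular speed ω₂ = √(μ/r₂³) = 4.855×10^-5 rad/s.
Angle swept by the target during transfer: ω₂·t = 1.319 rad = 75.57°.
The spacecraft traverses 180° on the transfer ellipse, so the target must lead by 180° − 75.57° = 104°.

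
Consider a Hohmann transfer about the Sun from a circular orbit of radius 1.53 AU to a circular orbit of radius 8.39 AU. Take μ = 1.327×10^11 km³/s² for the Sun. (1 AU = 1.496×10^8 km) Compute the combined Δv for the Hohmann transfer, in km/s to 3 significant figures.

Δv = 11.8 km/s

In km: r₁ = 1.53 × 1.496×10^8 = 2.28888×10^8 km; r₂ = 8.39 × 1.496×10^8 = 1.255144×10^9 km.
The Hohmann ellipse has a_t = (r₁ + r₂)/2 = 7.42016×10^8 km.
At r₁ the circular-orbit speed is v₁ = √(μ/r₁) = 24.078 km/s.
On the transfer ellipse at r₁, vis-viva equation gives v_p = √[μ(2/r₁ − 1/a_t)] = 31.316 km/s.
First burn Δv₁ = |v_p − v₁| = 7.238 km/s.
At r₂, v₂ = √(μ/r₂) = 10.2823 km/s.
Transfer-orbit speed at r₂: v_a = √[μ(2/r₂ − 1/a_t)] = 5.71076 km/s.
Second burn Δv₂ = |v₂ − v_a| = 4.572 km/s.
Total Δv = Δv₁ + Δv₂ = 11.81 km/s.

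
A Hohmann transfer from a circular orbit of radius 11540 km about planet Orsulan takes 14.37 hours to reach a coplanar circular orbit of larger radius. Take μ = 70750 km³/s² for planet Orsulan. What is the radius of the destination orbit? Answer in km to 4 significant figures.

Transfer time t = 14.37 hours = 51732 s, and t = π√(a_t³/μ).
So a_t = (μ t²/π²)^(1/3) = (70750 × (51732)² / π²)^(1/3) = 26770 km.
Since a_t = (r₁ + r₂)/2, r₂ = 2a_t − r₁ = 2×26770 − 11540 = 42000 km.

r₂ = 42000 km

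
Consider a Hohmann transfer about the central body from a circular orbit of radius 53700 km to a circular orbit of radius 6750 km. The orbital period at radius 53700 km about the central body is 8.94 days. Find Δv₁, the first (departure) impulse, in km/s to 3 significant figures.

From Kepler's third law T² = 4π²r³/μ at r = 53700 km, T = 8.94 days = 8.94 × 86400 s = 7.72416×10^5 s: μ = 4π²r³/T² = 10246.6 km³/s².
The Hohmann ellipse has a_t = (r₁ + r₂)/2 = 30225 km.
Circular speed at r = 53700 km: v_c = √(μ/r) = 0.4368 km/s.
Transfer-orbit speed at the same r (vis-viva, a = a_t): v_t = √[μ(2/r − 1/a_t)] = 0.2064 km/s.
Δv₁ = |v_t − v_c| = |0.2064 − 0.4368| = 0.2304 km/s.

Δv₁ = 0.230 km/s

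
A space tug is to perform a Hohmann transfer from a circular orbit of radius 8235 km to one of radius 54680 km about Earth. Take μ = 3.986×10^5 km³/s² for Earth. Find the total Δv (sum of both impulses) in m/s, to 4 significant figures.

Δv = 3534 m/s

Semi-major axis of the transfer orbit: a_t = (8235 + 54680)/2 = 31457.5 km.
Circular speed at r₁: v₁ = √(μ/r₁) = √(3.986×10^5/8235) = 6.9572 km/s.
On the transfer ellipse at r₁, v² = μ(2/r − 1/a) gives v_p = √[μ(2/r₁ − 1/a_t)] = 9.1725 km/s.
First burn Δv₁ = |v_p − v₁| = 2.215 km/s.
At r₂, v₂ = √(μ/r₂) = 2.700 km/s.
Transfer-orbit speed at r₂: v_a = √[μ(2/r₂ − 1/a_t)] = 1.381 km/s.
Second burn Δv₂ = |v₂ − v_a| = 1.319 km/s.
Δv = Δv₁ + Δv₂ = 2.215 + 1.319 = 3.534 km/s.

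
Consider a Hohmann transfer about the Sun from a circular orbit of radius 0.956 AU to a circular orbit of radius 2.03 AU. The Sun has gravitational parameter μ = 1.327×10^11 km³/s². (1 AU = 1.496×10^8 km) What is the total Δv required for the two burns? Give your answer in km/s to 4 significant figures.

In km: r₁ = 0.956 × 1.496×10^8 = 1.430176×10^8 km; r₂ = 2.03 × 1.496×10^8 = 3.03688×10^8 km.
Transfer-ellipse semi-major axis a_t = (r₁ + r₂)/2 = (1.430176×10^8 + 3.03688×10^8)/2 = 2.233528×10^8 km.
Circular speed at r₁: v₁ = √(μ/r₁) = √(1.327×10^11/1.430176×10^8) = 30.461 km/s.
On the transfer ellipse at r₁, vis-viva equation gives v_p = √[μ(2/r₁ − 1/a_t)] = 35.519 km/s.
First burn Δv₁ = |v_p − v₁| = 5.058 km/s.
At r₂, v₂ = √(μ/r₂) = 20.904 km/s.
Transfer-orbit speed at r₂: v_a = √[μ(2/r₂ − 1/a_t)] = 16.727 km/s.
Second burn Δv₂ = |v₂ − v_a| = 4.177 km/s.
Total Δv = Δv₁ + Δv₂ = 9.235 km/s.

Δv = 9.235 km/s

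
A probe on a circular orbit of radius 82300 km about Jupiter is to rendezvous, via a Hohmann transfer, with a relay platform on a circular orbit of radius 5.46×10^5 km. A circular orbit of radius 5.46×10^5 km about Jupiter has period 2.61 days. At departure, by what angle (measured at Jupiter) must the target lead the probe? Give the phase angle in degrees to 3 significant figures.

φ = 101°

From Kepler's third law T² = 4π²r³/μ at r = 5.46×10^5 km, T = 2.61 days = 2.61 × 86400 s = 2.25504×10^5 s: μ = 4π²r³/T² = 1.26366×10^8 km³/s².
Transfer-ellipse semi-major axis a_t = (r₁ + r₂)/2 = (82300 + 5.460×10^5)/2 = 3.1415×10^5 km.
The half-period of the transfer ellipse is t = π√(a_t³/μ) = 49209 s.
The target's mean motion on its circular orbit is ω₂ = √(μ/r₂³) = 2.7863×10^-5 rad/s.
Angle swept by the target during transfer: ω₂·t = 1.3711 rad = 78.56°.
The probe traverses 180° on the transfer ellipse, so the target must lead by 180° − 78.56° = 101°.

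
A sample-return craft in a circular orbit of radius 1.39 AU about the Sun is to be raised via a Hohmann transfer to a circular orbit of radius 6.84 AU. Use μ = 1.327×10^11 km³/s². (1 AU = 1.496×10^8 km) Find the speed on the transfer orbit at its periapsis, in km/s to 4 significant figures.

In km: r₁ = 1.39 × 1.496×10^8 = 2.07944×10^8 km; r₂ = 6.84 × 1.496×10^8 = 1.023264×10^9 km.
Transfer-ellipse semi-major axis a_t = (r₁ + r₂)/2 = (2.07944×10^8 + 1.023264×10^9)/2 = 6.15604×10^8 km.
At periapsis, r = 2.07944×10^8 km.
From the vis-viva equation, v = √[μ(2/r − 1/a_t)] = 32.57 km/s.

v = 32.57 km/s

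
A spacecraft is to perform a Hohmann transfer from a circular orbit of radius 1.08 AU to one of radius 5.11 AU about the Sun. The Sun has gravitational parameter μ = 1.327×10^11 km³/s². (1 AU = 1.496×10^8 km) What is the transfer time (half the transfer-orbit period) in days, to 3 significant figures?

In km: r₁ = 1.08 × 1.496×10^8 = 1.61568×10^8 km; r₂ = 5.11 × 1.496×10^8 = 7.64456×10^8 km.
Semi-major axis of the transfer orbit: a_t = (1.61568×10^8 + 7.64456×10^8)/2 = 4.63012×10^8 km.
Transfer time t = π√(a_t³/μ) = π√((4.63012×10^8)³ / 1.327×10^11) = 8.592×10^7 s.
Converting: 8.592×10^7 s ÷ 86400 s/day = 994 days.

t = 994 days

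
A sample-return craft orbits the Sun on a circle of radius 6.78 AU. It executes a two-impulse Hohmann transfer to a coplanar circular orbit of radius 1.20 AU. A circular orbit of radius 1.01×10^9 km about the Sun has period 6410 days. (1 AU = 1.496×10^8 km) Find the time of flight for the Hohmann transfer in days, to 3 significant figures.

t = 1460 days

From Kepler's third law T² = 4π²r³/μ at r = 1.01×10^9 km, T = 6410 days = 6410 × 86400 s = 5.53824×10^8 s: μ = 4π²r³/T² = 1.32611×10^11 km³/s².
In km: r₁ = 6.78 × 1.496×10^8 = 1.014288×10^9 km; r₂ = 1.20 × 1.496×10^8 = 1.7952×10^8 km.
The Hohmann ellipse has a_t = (r₁ + r₂)/2 = 5.96904×10^8 km.
Transfer time t = π√(a_t³/μ) = π√((5.96904×10^8)³ / 1.32611×10^11) = 1.258×10^8 s.
Converting: 1.258×10^8 s ÷ 86400 s/day = 1460 days.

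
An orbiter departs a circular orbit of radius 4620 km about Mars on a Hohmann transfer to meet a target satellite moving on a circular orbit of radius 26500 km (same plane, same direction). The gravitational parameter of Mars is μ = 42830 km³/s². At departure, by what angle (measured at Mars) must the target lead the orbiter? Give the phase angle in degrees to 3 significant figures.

φ = 99.0°

The Hohmann ellipse has a_t = (r₁ + r₂)/2 = 15560 km.
The half-period of the transfer ellipse is t = π√(a_t³/μ) = 29464 s.
Target angular speed ω₂ = √(μ/r₂³) = 4.7974×10^-5 rad/s.
Angle swept by the target during transfer: ω₂·t = 1.4135 rad = 80.99°.
Arrival is 180° from departure on the ellipse, so φ = 180° − 80.99° = 99.0°.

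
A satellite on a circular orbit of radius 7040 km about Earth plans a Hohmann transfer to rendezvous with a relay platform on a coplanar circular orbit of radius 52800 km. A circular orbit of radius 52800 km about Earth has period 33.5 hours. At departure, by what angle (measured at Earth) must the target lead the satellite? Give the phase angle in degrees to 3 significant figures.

φ = 103°

From Kepler's third law T² = 4π²r³/μ at r = 52800 km, T = 33.5 hours = 33.5 × 3600 s = 1.206×10^5 s: μ = 4π²r³/T² = 3.99546×10^5 km³/s².
The Hohmann ellipse has a_t = (r₁ + r₂)/2 = 29920 km.
Transfer time t = π√(a_t³/μ) = 25720 s.
Target angular speed ω₂ = √(μ/r₂³) = 5.210×10^-5 rad/s.
Angle swept by the target during transfer: ω₂·t = 1.340 rad = 76.78°.
The satellite traverses 180° on the transfer ellipse, so the target must lead by 180° − 76.78° = 103°.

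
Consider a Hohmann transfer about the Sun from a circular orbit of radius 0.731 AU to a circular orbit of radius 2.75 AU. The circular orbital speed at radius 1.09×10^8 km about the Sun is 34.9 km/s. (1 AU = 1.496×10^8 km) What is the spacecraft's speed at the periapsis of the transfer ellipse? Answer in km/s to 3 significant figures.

From the circular-orbit relation v² = μ/r at r = 1.09×10^8 km: μ = v²r = (34.9)² × 1.09×10^8 = 1.32763×10^11 km³/s².
In km: r₁ = 0.731 × 1.496×10^8 = 1.093576×10^8 km; r₂ = 2.75 × 1.496×10^8 = 4.114×10^8 km.
Semi-major axis of the transfer orbit: a_t = (1.093576×10^8 + 4.114×10^8)/2 = 2.603788×10^8 km.
The periapsis of the transfer ellipse is at r = 1.093576×10^8 km.
Vis-viva: v = √[μ(2/r − 1/a_t)] = √[1.32763×10^11 × (2/1.093576×10^8 − 1/2.603788×10^8)] = 43.80 km/s.

v = 43.8 km/s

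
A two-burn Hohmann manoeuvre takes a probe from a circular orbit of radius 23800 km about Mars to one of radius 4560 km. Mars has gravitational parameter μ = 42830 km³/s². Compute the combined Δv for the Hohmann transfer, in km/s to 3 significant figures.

The Hohmann ellipse has a_t = (r₁ + r₂)/2 = 14180 km.
Circular speed at r₁: v₁ = √(μ/r₁) = √(42830/23800) = 1.3414842 km/s.
On the transfer ellipse at r₁, vis-viva equation gives v_a = √[μ(2/r₁ − 1/a_t)] = 0.76072881 km/s.
First burn Δv₁ = |v_a − v₁| = 0.5807554 km/s.
Circular speed at r₂: v₂ = √(μ/r₂) = 3.0647257 km/s.
Transfer-orbit speed at r₂: v_p = √[μ(2/r₂ − 1/a_t)] = 3.9704705 km/s.
Second burn Δv₂ = |v₂ − v_p| = 0.9057448 km/s.
Δv = Δv₁ + Δv₂ = 0.5807554 + 0.9057448 = 1.487 km/s.

Δv = 1.49 km/s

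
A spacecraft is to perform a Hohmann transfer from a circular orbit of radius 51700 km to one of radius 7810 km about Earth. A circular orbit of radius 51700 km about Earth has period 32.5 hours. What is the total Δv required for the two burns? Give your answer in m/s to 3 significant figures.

Δv = 3630 m/s

From Kepler's third law T² = 4π²r³/μ at r = 51700 km, T = 32.5 hours = 32.5 × 3600 s = 1.170×10^5 s: μ = 4π²r³/T² = 3.98529×10^5 km³/s².
Transfer-ellipse semi-major axis a_t = (r₁ + r₂)/2 = (51700 + 7810)/2 = 29755 km.
Circular speed at r₁: v₁ = √(μ/r₁) = √(3.98529×10^5/51700) = 2.776 km/s.
On the transfer ellipse at r₁, vis-viva gives v_a = √[μ(2/r₁ − 1/a_t)] = 1.422 km/s.
First burn Δv₁ = |v_a − v₁| = 1.354 km/s.
At r₂, v₂ = √(μ/r₂) = 7.143 km/s.
Transfer-orbit speed at r₂: v_p = √[μ(2/r₂ − 1/a_t)] = 9.416 km/s.
Second burn Δv₂ = |v₂ − v_p| = 2.273 km/s.
Δv = Δv₁ + Δv₂ = 1.354 + 2.273 = 3.627 km/s.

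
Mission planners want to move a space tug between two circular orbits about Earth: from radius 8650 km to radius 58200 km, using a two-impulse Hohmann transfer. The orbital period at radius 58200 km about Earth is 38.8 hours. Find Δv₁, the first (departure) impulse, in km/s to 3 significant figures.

From Kepler's third law T² = 4π²r³/μ at r = 58200 km, T = 38.8 hours = 38.8 × 3600 s = 1.3968×10^5 s: μ = 4π²r³/T² = 3.98897×10^5 km³/s².
Semi-major axis of the transfer orbit: a_t = (8650 + 58200)/2 = 33425 km.
On the circular orbit at r = 8650 km, v_c = √(μ/r) = 6.791 km/s.
Vis-viva on the transfer ellipse at r = 8650 km gives v_t = √[μ(2/r − 1/a_t)] = 8.961 km/s.
Δv₁ = |v_t − v_c| = |8.961 − 6.791| = 2.170 km/s.

Δv₁ = 2.17 km/s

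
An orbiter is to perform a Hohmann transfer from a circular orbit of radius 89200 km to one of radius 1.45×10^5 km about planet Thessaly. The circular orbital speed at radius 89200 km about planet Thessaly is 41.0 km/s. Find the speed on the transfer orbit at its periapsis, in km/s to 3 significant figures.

From the circular-orbit relation v² = μ/r at r = 89200 km: μ = v²r = (41.0)² × 89200 = 1.49945×10^8 km³/s².
Semi-major axis of the transfer orbit: a_t = (89200 + 1.450×10^5)/2 = 1.171×10^5 km.
The periapsis of the transfer ellipse is at r = 89200 km.
Vis-viva: v = √[μ(2/r − 1/a_t)] = √[1.49945×10^8 × (2/89200 − 1/1.171×10^5)] = 45.62 km/s.

v = 45.6 km/s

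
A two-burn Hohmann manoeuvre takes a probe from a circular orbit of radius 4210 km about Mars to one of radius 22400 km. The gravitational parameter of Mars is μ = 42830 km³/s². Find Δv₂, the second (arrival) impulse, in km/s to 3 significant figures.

The Hohmann ellipse has a_t = (r₁ + r₂)/2 = 13305 km.
Circular speed at r = 22400 km: v_c = √(μ/r) = 1.38277 km/s.
Vis-viva on the transfer ellipse at r = 22400 km gives v_t = √[μ(2/r − 1/a_t)] = 0.777828 km/s.
Δv₂ = |v_t − v_c| = |0.777828 − 1.38277| = 0.6049 km/s.

Δv₂ = 0.605 km/s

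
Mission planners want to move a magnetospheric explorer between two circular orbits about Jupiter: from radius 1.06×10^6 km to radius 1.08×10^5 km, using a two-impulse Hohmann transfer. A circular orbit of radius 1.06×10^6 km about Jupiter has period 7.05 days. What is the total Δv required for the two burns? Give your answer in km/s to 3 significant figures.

From Kepler's third law T² = 4π²r³/μ at r = 1.06×10^6 km, T = 7.05 days = 7.05 × 86400 s = 6.0912×10^5 s: μ = 4π²r³/T² = 1.26728×10^8 km³/s².
Transfer-ellipse semi-major axis a_t = (r₁ + r₂)/2 = (1.060×10^6 + 1.080×10^5)/2 = 5.840×10^5 km.
Circular speed at r₁: v₁ = √(μ/r₁) = √(1.26728×10^8/1.060×10^6) = 10.9341 km/s.
Transfer-orbit speed at r₁ (vis-viva equation): v_a = √[μ(2/r₁ − 1/a_t)] = 4.70206 km/s.
First burn Δv₁ = |v_a − v₁| = 6.2320 km/s.
Circular speed at r₂: v₂ = √(μ/r₂) = 34.255 km/s.
Transfer-orbit speed at r₂: v_p = √[μ(2/r₂ − 1/a_t)] = 46.150 km/s.
Second burn Δv₂ = |v₂ − v_p| = 11.895 km/s.
Δv = Δv₁ + Δv₂ = 6.2320 + 11.895 = 18.13 km/s.

Δv = 18.1 km/s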